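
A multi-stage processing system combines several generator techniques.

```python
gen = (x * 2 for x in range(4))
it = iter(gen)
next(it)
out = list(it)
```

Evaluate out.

Step 1: Generator produces [0, 2, 4, 6].
Step 2: next(it) consumes first element (0).
Step 3: list(it) collects remaining: [2, 4, 6].
Therefore out = [2, 4, 6].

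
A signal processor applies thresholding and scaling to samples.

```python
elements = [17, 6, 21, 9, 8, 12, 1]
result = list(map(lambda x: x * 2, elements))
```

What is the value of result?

Step 1: Apply lambda x: x * 2 to each element:
  17 -> 34
  6 -> 12
  21 -> 42
  9 -> 18
  8 -> 16
  12 -> 24
  1 -> 2
Therefore result = [34, 12, 42, 18, 16, 24, 2].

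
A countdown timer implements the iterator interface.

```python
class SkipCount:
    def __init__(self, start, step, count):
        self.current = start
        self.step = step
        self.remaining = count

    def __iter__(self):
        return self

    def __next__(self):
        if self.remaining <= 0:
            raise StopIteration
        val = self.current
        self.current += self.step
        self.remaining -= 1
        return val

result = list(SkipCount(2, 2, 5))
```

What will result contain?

Step 1: SkipCount starts at 2, increments by 2, for 5 steps:
  Yield 2, then current += 2
  Yield 4, then current += 2
  Yield 6, then current += 2
  Yield 8, then current += 2
  Yield 10, then current += 2
Therefore result = [2, 4, 6, 8, 10].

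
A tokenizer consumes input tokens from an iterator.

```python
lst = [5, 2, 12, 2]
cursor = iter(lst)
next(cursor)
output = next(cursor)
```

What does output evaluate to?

Step 1: Create iterator over [5, 2, 12, 2].
Step 2: next() consumes 5.
Step 3: next() returns 2.
Therefore output = 2.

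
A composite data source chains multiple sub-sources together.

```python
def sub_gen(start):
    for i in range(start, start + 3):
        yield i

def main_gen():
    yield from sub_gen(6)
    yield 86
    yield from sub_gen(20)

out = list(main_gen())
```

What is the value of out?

Step 1: main_gen() delegates to sub_gen(6):
  yield 6
  yield 7
  yield 8
Step 2: yield 86
Step 3: Delegates to sub_gen(20):
  yield 20
  yield 21
  yield 22
Therefore out = [6, 7, 8, 86, 20, 21, 22].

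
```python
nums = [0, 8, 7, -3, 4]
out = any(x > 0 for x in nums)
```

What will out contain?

Step 1: Check x > 0 for each element in [0, 8, 7, -3, 4]:
  0 > 0: False
  8 > 0: True
  7 > 0: True
  -3 > 0: False
  4 > 0: True
Step 2: any() returns True.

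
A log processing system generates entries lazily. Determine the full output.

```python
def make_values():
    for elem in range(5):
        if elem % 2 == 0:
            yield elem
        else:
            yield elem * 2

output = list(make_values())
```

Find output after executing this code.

Step 1: For each elem in range(5), yield elem if even, else elem*2:
  elem=0 (even): yield 0
  elem=1 (odd): yield 1*2 = 2
  elem=2 (even): yield 2
  elem=3 (odd): yield 3*2 = 6
  elem=4 (even): yield 4
Therefore output = [0, 2, 2, 6, 4].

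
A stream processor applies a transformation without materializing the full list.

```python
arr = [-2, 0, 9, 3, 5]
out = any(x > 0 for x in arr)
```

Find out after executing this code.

Step 1: Check x > 0 for each element in [-2, 0, 9, 3, 5]:
  -2 > 0: False
  0 > 0: False
  9 > 0: True
  3 > 0: True
  5 > 0: True
Step 2: any() returns True.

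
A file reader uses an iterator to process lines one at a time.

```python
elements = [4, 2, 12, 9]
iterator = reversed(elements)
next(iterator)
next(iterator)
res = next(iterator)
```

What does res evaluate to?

Step 1: reversed([4, 2, 12, 9]) gives iterator: [9, 12, 2, 4].
Step 2: First next() = 9, second next() = 12.
Step 3: Third next() = 2.
Therefore res = 2.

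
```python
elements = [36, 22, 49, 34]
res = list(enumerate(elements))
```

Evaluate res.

Step 1: enumerate pairs each element with its index:
  (0, 36)
  (1, 22)
  (2, 49)
  (3, 34)
Therefore res = [(0, 36), (1, 22), (2, 49), (3, 34)].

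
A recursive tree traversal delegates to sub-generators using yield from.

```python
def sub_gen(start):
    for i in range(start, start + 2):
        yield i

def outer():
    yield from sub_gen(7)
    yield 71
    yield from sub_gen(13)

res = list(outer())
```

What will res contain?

Step 1: outer() delegates to sub_gen(7):
  yield 7
  yield 8
Step 2: yield 71
Step 3: Delegates to sub_gen(13):
  yield 13
  yield 14
Therefore res = [7, 8, 71, 13, 14].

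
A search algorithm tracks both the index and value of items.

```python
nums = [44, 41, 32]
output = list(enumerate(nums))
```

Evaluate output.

Step 1: enumerate pairs each element with its index:
  (0, 44)
  (1, 41)
  (2, 32)
Therefore output = [(0, 44), (1, 41), (2, 32)].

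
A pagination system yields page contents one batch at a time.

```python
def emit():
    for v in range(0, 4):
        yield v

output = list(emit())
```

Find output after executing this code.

Step 1: The generator yields each value from range(0, 4).
Step 2: list() consumes all yields: [0, 1, 2, 3].
Therefore output = [0, 1, 2, 3].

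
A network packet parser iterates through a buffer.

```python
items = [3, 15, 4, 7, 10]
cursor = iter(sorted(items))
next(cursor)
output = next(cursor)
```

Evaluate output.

Step 1: sorted([3, 15, 4, 7, 10]) = [3, 4, 7, 10, 15].
Step 2: Create iterator and skip 1 elements.
Step 3: next() returns 4.
Therefore output = 4.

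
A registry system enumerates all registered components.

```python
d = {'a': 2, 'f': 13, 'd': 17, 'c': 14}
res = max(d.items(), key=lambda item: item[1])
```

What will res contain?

Step 1: Find item with maximum value:
  ('a', 2)
  ('f', 13)
  ('d', 17)
  ('c', 14)
Step 2: Maximum value is 17 at key 'd'.
Therefore res = ('d', 17).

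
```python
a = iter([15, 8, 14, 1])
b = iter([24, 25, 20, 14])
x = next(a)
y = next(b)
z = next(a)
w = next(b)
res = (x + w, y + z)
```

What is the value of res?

Step 1: a iterates [15, 8, 14, 1], b iterates [24, 25, 20, 14].
Step 2: x = next(a) = 15, y = next(b) = 24.
Step 3: z = next(a) = 8, w = next(b) = 25.
Step 4: res = (15 + 25, 24 + 8) = (40, 32).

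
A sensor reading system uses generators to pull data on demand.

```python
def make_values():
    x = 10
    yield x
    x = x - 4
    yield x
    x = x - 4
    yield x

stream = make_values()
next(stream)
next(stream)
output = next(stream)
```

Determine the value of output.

Step 1: Trace through generator execution:
  Yield 1: x starts at 10, yield 10
  Yield 2: x = 10 - 4 = 6, yield 6
  Yield 3: x = 6 - 4 = 2, yield 2
Step 2: First next() gets 10, second next() gets the second value, third next() yields 2.
Therefore output = 2.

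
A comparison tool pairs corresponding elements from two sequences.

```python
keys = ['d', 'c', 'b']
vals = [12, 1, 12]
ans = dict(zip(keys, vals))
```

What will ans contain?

Step 1: zip pairs keys with values:
  'd' -> 12
  'c' -> 1
  'b' -> 12
Therefore ans = {'d': 12, 'c': 1, 'b': 12}.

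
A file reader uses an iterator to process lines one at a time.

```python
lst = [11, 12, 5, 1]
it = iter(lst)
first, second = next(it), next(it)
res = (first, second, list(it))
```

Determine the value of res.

Step 1: Create iterator over [11, 12, 5, 1].
Step 2: first = 11, second = 12.
Step 3: Remaining elements: [5, 1].
Therefore res = (11, 12, [5, 1]).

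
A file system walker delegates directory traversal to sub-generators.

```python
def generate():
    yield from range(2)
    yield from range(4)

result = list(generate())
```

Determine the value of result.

Step 1: Trace yields in order:
  yield 0
  yield 1
  yield 0
  yield 1
  yield 2
  yield 3
Therefore result = [0, 1, 0, 1, 2, 3].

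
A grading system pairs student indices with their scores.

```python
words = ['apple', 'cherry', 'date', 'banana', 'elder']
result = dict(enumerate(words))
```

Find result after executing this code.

Step 1: enumerate pairs indices with words:
  0 -> 'apple'
  1 -> 'cherry'
  2 -> 'date'
  3 -> 'banana'
  4 -> 'elder'
Therefore result = {0: 'apple', 1: 'cherry', 2: 'date', 3: 'banana', 4: 'elder'}.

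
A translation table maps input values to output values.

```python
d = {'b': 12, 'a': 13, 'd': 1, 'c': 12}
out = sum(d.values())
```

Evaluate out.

Step 1: d.values() = [12, 13, 1, 12].
Step 2: sum = 38.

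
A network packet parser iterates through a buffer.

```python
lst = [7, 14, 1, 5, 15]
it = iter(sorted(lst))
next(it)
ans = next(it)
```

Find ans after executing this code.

Step 1: sorted([7, 14, 1, 5, 15]) = [1, 5, 7, 14, 15].
Step 2: Create iterator and skip 1 elements.
Step 3: next() returns 5.
Therefore ans = 5.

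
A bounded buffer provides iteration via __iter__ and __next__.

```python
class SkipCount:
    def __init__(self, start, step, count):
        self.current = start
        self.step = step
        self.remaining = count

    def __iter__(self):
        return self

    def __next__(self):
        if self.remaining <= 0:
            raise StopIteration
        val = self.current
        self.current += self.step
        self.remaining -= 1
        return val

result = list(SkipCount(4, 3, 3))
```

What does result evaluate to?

Step 1: SkipCount starts at 4, increments by 3, for 3 steps:
  Yield 4, then current += 3
  Yield 7, then current += 3
  Yield 10, then current += 3
Therefore result = [4, 7, 10].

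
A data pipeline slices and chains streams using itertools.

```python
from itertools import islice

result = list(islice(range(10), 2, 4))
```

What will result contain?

Step 1: islice(range(10), 2, 4) takes elements at indices [2, 4).
Step 2: Elements: [2, 3].
Therefore result = [2, 3].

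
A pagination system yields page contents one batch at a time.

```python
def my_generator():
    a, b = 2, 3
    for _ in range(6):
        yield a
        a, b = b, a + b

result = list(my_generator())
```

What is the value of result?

Step 1: Fibonacci-like sequence starting with a=2, b=3:
  Iteration 1: yield a=2, then a,b = 3,5
  Iteration 2: yield a=3, then a,b = 5,8
  Iteration 3: yield a=5, then a,b = 8,13
  Iteration 4: yield a=8, then a,b = 13,21
  Iteration 5: yield a=13, then a,b = 21,34
  Iteration 6: yield a=21, then a,b = 34,55
Therefore result = [2, 3, 5, 8, 13, 21].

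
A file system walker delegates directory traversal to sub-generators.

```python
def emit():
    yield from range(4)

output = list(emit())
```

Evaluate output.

Step 1: yield from delegates to the iterable, yielding each element.
Step 2: Collected values: [0, 1, 2, 3].
Therefore output = [0, 1, 2, 3].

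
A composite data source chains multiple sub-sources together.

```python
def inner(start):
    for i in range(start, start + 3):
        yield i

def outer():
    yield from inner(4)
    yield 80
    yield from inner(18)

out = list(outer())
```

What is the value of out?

Step 1: outer() delegates to inner(4):
  yield 4
  yield 5
  yield 6
Step 2: yield 80
Step 3: Delegates to inner(18):
  yield 18
  yield 19
  yield 20
Therefore out = [4, 5, 6, 80, 18, 19, 20].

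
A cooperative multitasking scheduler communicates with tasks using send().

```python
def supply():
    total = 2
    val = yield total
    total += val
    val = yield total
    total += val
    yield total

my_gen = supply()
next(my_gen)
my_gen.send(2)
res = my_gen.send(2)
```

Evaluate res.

Step 1: next() -> yield total=2.
Step 2: send(2) -> val=2, total = 2+2 = 4, yield 4.
Step 3: send(2) -> val=2, total = 4+2 = 6, yield 6.
Therefore res = 6.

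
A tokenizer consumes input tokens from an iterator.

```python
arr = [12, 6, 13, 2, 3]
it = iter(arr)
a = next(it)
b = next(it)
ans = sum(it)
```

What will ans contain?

Step 1: Create iterator over [12, 6, 13, 2, 3].
Step 2: a = next() = 12, b = next() = 6.
Step 3: sum() of remaining [13, 2, 3] = 18.
Therefore ans = 18.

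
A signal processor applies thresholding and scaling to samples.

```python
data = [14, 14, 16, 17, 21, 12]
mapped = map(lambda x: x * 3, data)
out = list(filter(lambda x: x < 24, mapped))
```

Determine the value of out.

Step 1: Map x * 3:
  14 -> 42
  14 -> 42
  16 -> 48
  17 -> 51
  21 -> 63
  12 -> 36
Step 2: Filter for < 24:
  42: removed
  42: removed
  48: removed
  51: removed
  63: removed
  36: removed
Therefore out = [].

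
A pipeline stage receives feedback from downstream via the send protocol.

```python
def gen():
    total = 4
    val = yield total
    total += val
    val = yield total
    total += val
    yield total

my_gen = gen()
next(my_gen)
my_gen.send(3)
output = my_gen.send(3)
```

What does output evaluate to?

Step 1: next() -> yield total=4.
Step 2: send(3) -> val=3, total = 4+3 = 7, yield 7.
Step 3: send(3) -> val=3, total = 7+3 = 10, yield 10.
Therefore output = 10.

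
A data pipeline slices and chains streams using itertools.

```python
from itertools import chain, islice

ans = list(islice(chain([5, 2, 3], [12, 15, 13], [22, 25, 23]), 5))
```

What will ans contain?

Step 1: chain([5, 2, 3], [12, 15, 13], [22, 25, 23]) = [5, 2, 3, 12, 15, 13, 22, 25, 23].
Step 2: islice takes first 5 elements: [5, 2, 3, 12, 15].
Therefore ans = [5, 2, 3, 12, 15].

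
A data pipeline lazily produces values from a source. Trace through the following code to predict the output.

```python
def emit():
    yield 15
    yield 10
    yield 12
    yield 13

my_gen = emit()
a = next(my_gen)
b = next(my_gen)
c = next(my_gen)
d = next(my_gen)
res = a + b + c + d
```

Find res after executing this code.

Step 1: Create generator and consume all values:
  a = next(my_gen) = 15
  b = next(my_gen) = 10
  c = next(my_gen) = 12
  d = next(my_gen) = 13
Step 2: res = 15 + 10 + 12 + 13 = 50.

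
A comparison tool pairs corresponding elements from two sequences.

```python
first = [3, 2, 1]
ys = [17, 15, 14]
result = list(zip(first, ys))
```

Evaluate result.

Step 1: zip pairs elements at same index:
  Index 0: (3, 17)
  Index 1: (2, 15)
  Index 2: (1, 14)
Therefore result = [(3, 17), (2, 15), (1, 14)].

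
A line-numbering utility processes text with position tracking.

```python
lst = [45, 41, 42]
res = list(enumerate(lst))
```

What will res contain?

Step 1: enumerate pairs each element with its index:
  (0, 45)
  (1, 41)
  (2, 42)
Therefore res = [(0, 45), (1, 41), (2, 42)].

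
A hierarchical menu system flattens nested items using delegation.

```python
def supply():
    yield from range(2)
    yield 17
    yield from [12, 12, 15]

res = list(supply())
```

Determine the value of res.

Step 1: Trace yields in order:
  yield 0
  yield 1
  yield 17
  yield 12
  yield 12
  yield 15
Therefore res = [0, 1, 17, 12, 12, 15].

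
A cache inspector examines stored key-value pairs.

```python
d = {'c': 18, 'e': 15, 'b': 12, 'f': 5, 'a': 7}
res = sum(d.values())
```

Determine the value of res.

Step 1: d.values() = [18, 15, 12, 5, 7].
Step 2: sum = 57.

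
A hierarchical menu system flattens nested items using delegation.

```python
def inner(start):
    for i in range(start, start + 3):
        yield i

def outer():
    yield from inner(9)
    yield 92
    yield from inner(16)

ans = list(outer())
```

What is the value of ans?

Step 1: outer() delegates to inner(9):
  yield 9
  yield 10
  yield 11
Step 2: yield 92
Step 3: Delegates to inner(16):
  yield 16
  yield 17
  yield 18
Therefore ans = [9, 10, 11, 92, 16, 17, 18].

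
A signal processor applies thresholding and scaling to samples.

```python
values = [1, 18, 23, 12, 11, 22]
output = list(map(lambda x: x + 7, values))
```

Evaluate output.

Step 1: Apply lambda x: x + 7 to each element:
  1 -> 8
  18 -> 25
  23 -> 30
  12 -> 19
  11 -> 18
  22 -> 29
Therefore output = [8, 25, 30, 19, 18, 29].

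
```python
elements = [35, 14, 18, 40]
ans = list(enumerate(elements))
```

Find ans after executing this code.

Step 1: enumerate pairs each element with its index:
  (0, 35)
  (1, 14)
  (2, 18)
  (3, 40)
Therefore ans = [(0, 35), (1, 14), (2, 18), (3, 40)].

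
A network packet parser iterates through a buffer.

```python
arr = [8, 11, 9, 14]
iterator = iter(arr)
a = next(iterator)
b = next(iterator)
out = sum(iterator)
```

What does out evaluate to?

Step 1: Create iterator over [8, 11, 9, 14].
Step 2: a = next() = 8, b = next() = 11.
Step 3: sum() of remaining [9, 14] = 23.
Therefore out = 23.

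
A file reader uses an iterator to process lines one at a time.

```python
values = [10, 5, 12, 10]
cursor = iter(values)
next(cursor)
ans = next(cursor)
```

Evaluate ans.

Step 1: Create iterator over [10, 5, 12, 10].
Step 2: next() consumes 10.
Step 3: next() returns 5.
Therefore ans = 5.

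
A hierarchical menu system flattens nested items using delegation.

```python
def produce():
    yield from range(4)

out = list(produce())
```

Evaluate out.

Step 1: yield from delegates to the iterable, yielding each element.
Step 2: Collected values: [0, 1, 2, 3].
Therefore out = [0, 1, 2, 3].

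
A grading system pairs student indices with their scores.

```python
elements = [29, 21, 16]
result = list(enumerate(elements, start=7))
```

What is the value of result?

Step 1: enumerate with start=7:
  (7, 29)
  (8, 21)
  (9, 16)
Therefore result = [(7, 29), (8, 21), (9, 16)].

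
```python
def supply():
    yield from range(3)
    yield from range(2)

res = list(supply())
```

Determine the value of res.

Step 1: Trace yields in order:
  yield 0
  yield 1
  yield 2
  yield 0
  yield 1
Therefore res = [0, 1, 2, 0, 1].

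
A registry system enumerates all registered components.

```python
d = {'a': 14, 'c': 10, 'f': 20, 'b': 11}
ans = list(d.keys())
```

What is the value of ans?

Step 1: d.keys() returns the dictionary keys in insertion order.
Therefore ans = ['a', 'c', 'f', 'b'].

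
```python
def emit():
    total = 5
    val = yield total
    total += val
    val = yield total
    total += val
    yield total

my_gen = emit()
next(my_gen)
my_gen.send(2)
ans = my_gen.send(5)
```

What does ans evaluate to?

Step 1: next() -> yield total=5.
Step 2: send(2) -> val=2, total = 5+2 = 7, yield 7.
Step 3: send(5) -> val=5, total = 7+5 = 12, yield 12.
Therefore ans = 12.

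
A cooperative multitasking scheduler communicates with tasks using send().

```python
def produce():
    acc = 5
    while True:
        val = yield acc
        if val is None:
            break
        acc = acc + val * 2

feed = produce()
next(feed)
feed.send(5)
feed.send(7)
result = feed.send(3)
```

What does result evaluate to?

Step 1: next() -> yield acc=5.
Step 2: send(5) -> val=5, acc = 5 + 5*2 = 15, yield 15.
Step 3: send(7) -> val=7, acc = 15 + 7*2 = 29, yield 29.
Step 4: send(3) -> val=3, acc = 29 + 3*2 = 35, yield 35.
Therefore result = 35.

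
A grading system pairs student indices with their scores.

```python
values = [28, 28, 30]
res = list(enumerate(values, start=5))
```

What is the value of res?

Step 1: enumerate with start=5:
  (5, 28)
  (6, 28)
  (7, 30)
Therefore res = [(5, 28), (6, 28), (7, 30)].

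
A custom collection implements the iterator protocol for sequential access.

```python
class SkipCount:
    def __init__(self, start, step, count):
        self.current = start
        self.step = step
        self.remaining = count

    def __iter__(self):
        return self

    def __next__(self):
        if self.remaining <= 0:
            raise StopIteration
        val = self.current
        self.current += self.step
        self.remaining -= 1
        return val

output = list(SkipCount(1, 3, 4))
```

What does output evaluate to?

Step 1: SkipCount starts at 1, increments by 3, for 4 steps:
  Yield 1, then current += 3
  Yield 4, then current += 3
  Yield 7, then current += 3
  Yield 10, then current += 3
Therefore output = [1, 4, 7, 10].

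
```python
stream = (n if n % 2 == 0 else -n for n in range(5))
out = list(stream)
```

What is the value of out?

Step 1: For each n in range(5), yield n if even, else -n:
  n=0: even, yield 0
  n=1: odd, yield -1
  n=2: even, yield 2
  n=3: odd, yield -3
  n=4: even, yield 4
Therefore out = [0, -1, 2, -3, 4].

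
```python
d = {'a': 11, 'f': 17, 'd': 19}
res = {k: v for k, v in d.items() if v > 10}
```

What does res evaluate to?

Step 1: Filter items where value > 10:
  'a': 11 > 10: kept
  'f': 17 > 10: kept
  'd': 19 > 10: kept
Therefore res = {'a': 11, 'f': 17, 'd': 19}.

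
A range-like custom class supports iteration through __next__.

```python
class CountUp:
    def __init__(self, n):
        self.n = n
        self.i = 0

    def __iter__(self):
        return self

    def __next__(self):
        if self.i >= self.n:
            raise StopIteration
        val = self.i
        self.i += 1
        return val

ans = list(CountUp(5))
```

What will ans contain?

Step 1: CountUp(5) creates an iterator counting 0 to 4.
Step 2: list() consumes all values: [0, 1, 2, 3, 4].
Therefore ans = [0, 1, 2, 3, 4].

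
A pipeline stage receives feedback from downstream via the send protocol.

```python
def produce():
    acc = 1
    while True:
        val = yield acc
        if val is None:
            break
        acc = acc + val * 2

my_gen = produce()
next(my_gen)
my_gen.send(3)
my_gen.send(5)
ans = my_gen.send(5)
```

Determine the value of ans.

Step 1: next() -> yield acc=1.
Step 2: send(3) -> val=3, acc = 1 + 3*2 = 7, yield 7.
Step 3: send(5) -> val=5, acc = 7 + 5*2 = 17, yield 17.
Step 4: send(5) -> val=5, acc = 17 + 5*2 = 27, yield 27.
Therefore ans = 27.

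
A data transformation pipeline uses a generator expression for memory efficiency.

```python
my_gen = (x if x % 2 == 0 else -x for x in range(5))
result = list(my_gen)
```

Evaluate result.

Step 1: For each x in range(5), yield x if even, else -x:
  x=0: even, yield 0
  x=1: odd, yield -1
  x=2: even, yield 2
  x=3: odd, yield -3
  x=4: even, yield 4
Therefore result = [0, -1, 2, -3, 4].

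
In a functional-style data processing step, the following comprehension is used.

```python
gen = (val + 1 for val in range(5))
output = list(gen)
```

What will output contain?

Step 1: For each val in range(5), compute val+1:
  val=0: 0+1 = 1
  val=1: 1+1 = 2
  val=2: 2+1 = 3
  val=3: 3+1 = 4
  val=4: 4+1 = 5
Therefore output = [1, 2, 3, 4, 5].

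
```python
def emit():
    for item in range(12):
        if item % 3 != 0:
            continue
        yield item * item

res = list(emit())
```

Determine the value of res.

Step 1: Only yield item**2 when item is divisible by 3:
  item=0: 0 % 3 == 0, yield 0**2 = 0
  item=3: 3 % 3 == 0, yield 3**2 = 9
  item=6: 6 % 3 == 0, yield 6**2 = 36
  item=9: 9 % 3 == 0, yield 9**2 = 81
Therefore res = [0, 9, 36, 81].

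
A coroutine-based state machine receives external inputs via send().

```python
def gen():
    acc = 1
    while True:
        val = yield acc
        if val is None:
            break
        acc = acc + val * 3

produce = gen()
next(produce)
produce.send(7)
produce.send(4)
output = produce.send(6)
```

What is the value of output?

Step 1: next() -> yield acc=1.
Step 2: send(7) -> val=7, acc = 1 + 7*3 = 22, yield 22.
Step 3: send(4) -> val=4, acc = 22 + 4*3 = 34, yield 34.
Step 4: send(6) -> val=6, acc = 34 + 6*3 = 52, yield 52.
Therefore output = 52.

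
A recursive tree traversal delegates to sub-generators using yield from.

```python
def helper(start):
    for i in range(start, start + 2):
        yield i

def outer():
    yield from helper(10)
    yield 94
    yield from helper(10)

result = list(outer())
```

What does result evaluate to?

Step 1: outer() delegates to helper(10):
  yield 10
  yield 11
Step 2: yield 94
Step 3: Delegates to helper(10):
  yield 10
  yield 11
Therefore result = [10, 11, 94, 10, 11].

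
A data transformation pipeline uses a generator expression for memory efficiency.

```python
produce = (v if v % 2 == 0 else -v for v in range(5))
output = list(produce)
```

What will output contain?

Step 1: For each v in range(5), yield v if even, else -v:
  v=0: even, yield 0
  v=1: odd, yield -1
  v=2: even, yield 2
  v=3: odd, yield -3
  v=4: even, yield 4
Therefore output = [0, -1, 2, -3, 4].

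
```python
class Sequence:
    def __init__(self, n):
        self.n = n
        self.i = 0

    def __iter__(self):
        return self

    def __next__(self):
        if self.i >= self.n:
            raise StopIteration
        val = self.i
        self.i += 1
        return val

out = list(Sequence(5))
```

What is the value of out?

Step 1: Sequence(5) creates an iterator counting 0 to 4.
Step 2: list() consumes all values: [0, 1, 2, 3, 4].
Therefore out = [0, 1, 2, 3, 4].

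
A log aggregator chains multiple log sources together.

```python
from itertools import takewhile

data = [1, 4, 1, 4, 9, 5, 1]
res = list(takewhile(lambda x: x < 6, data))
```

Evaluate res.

Step 1: takewhile stops at first element >= 6:
  1 < 6: take
  4 < 6: take
  1 < 6: take
  4 < 6: take
  9 >= 6: stop
Therefore res = [1, 4, 1, 4].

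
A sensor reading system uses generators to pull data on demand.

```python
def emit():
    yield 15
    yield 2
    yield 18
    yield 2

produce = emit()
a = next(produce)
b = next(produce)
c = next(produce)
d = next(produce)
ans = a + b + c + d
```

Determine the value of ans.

Step 1: Create generator and consume all values:
  a = next(produce) = 15
  b = next(produce) = 2
  c = next(produce) = 18
  d = next(produce) = 2
Step 2: ans = 15 + 2 + 18 + 2 = 37.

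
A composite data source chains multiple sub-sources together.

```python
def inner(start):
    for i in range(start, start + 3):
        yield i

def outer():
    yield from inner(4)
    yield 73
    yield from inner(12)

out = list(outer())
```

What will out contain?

Step 1: outer() delegates to inner(4):
  yield 4
  yield 5
  yield 6
Step 2: yield 73
Step 3: Delegates to inner(12):
  yield 12
  yield 13
  yield 14
Therefore out = [4, 5, 6, 73, 12, 13, 14].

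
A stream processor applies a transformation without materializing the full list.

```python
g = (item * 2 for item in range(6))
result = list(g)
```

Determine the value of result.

Step 1: For each item in range(6), compute item*2:
  item=0: 0*2 = 0
  item=1: 1*2 = 2
  item=2: 2*2 = 4
  item=3: 3*2 = 6
  item=4: 4*2 = 8
  item=5: 5*2 = 10
Therefore result = [0, 2, 4, 6, 8, 10].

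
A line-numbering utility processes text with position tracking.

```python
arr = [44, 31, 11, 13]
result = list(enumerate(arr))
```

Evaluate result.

Step 1: enumerate pairs each element with its index:
  (0, 44)
  (1, 31)
  (2, 11)
  (3, 13)
Therefore result = [(0, 44), (1, 31), (2, 11), (3, 13)].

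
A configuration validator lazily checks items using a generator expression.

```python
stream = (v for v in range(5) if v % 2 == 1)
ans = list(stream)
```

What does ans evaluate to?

Step 1: Filter range(5) keeping only odd values:
  v=0: even, excluded
  v=1: odd, included
  v=2: even, excluded
  v=3: odd, included
  v=4: even, excluded
Therefore ans = [1, 3].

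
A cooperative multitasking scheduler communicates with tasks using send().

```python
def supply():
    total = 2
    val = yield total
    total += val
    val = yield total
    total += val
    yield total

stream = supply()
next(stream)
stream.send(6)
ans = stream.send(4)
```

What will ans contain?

Step 1: next() -> yield total=2.
Step 2: send(6) -> val=6, total = 2+6 = 8, yield 8.
Step 3: send(4) -> val=4, total = 8+4 = 12, yield 12.
Therefore ans = 12.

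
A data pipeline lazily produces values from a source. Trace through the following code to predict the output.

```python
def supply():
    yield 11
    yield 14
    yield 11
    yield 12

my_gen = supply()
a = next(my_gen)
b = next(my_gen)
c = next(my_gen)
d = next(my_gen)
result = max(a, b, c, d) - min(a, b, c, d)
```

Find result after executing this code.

Step 1: Create generator and consume all values:
  a = next(my_gen) = 11
  b = next(my_gen) = 14
  c = next(my_gen) = 11
  d = next(my_gen) = 12
Step 2: max = 14, min = 11, result = 14 - 11 = 3.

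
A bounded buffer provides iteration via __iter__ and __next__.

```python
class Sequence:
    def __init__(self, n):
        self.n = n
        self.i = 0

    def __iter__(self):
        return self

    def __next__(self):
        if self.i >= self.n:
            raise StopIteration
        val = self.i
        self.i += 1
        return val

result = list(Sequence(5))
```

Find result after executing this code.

Step 1: Sequence(5) creates an iterator counting 0 to 4.
Step 2: list() consumes all values: [0, 1, 2, 3, 4].
Therefore result = [0, 1, 2, 3, 4].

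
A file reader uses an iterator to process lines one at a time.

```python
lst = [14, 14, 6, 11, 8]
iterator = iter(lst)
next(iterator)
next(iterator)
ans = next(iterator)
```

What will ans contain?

Step 1: Create iterator over [14, 14, 6, 11, 8].
Step 2: next() consumes 14.
Step 3: next() consumes 14.
Step 4: next() returns 6.
Therefore ans = 6.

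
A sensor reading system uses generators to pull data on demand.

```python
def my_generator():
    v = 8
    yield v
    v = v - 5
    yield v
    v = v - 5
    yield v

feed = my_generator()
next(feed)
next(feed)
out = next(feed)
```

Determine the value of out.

Step 1: Trace through generator execution:
  Yield 1: v starts at 8, yield 8
  Yield 2: v = 8 - 5 = 3, yield 3
  Yield 3: v = 3 - 5 = -2, yield -2
Step 2: First next() gets 8, second next() gets the second value, third next() yields -2.
Therefore out = -2.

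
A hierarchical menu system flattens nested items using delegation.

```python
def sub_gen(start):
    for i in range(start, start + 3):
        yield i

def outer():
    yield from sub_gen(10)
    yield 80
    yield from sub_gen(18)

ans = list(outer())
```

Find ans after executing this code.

Step 1: outer() delegates to sub_gen(10):
  yield 10
  yield 11
  yield 12
Step 2: yield 80
Step 3: Delegates to sub_gen(18):
  yield 18
  yield 19
  yield 20
Therefore ans = [10, 11, 12, 80, 18, 19, 20].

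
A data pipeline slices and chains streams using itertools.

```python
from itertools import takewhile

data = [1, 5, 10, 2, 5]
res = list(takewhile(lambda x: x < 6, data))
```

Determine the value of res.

Step 1: takewhile stops at first element >= 6:
  1 < 6: take
  5 < 6: take
  10 >= 6: stop
Therefore res = [1, 5].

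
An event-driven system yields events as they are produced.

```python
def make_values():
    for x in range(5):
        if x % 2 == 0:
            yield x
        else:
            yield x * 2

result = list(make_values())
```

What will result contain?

Step 1: For each x in range(5), yield x if even, else x*2:
  x=0 (even): yield 0
  x=1 (odd): yield 1*2 = 2
  x=2 (even): yield 2
  x=3 (odd): yield 3*2 = 6
  x=4 (even): yield 4
Therefore result = [0, 2, 2, 6, 4].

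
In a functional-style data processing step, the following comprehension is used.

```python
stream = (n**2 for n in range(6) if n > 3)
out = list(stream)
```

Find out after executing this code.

Step 1: For range(6), keep n > 3, then square:
  n=0: 0 <= 3, excluded
  n=1: 1 <= 3, excluded
  n=2: 2 <= 3, excluded
  n=3: 3 <= 3, excluded
  n=4: 4 > 3, yield 4**2 = 16
  n=5: 5 > 3, yield 5**2 = 25
Therefore out = [16, 25].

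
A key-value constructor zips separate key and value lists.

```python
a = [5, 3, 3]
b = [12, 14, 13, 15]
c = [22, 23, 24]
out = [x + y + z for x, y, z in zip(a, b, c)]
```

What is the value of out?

Step 1: zip three lists (truncates to shortest, len=3):
  5 + 12 + 22 = 39
  3 + 14 + 23 = 40
  3 + 13 + 24 = 40
Therefore out = [39, 40, 40].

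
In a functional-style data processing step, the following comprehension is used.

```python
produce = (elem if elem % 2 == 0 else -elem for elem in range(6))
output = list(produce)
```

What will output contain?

Step 1: For each elem in range(6), yield elem if even, else -elem:
  elem=0: even, yield 0
  elem=1: odd, yield -1
  elem=2: even, yield 2
  elem=3: odd, yield -3
  elem=4: even, yield 4
  elem=5: odd, yield -5
Therefore output = [0, -1, 2, -3, 4, -5].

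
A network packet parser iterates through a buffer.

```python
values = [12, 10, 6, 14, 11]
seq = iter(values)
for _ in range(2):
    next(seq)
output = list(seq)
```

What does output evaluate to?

Step 1: Create iterator over [12, 10, 6, 14, 11].
Step 2: Advance 2 positions (consuming [12, 10]).
Step 3: list() collects remaining elements: [6, 14, 11].
Therefore output = [6, 14, 11].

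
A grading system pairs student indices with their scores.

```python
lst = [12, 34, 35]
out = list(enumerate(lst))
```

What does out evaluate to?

Step 1: enumerate pairs each element with its index:
  (0, 12)
  (1, 34)
  (2, 35)
Therefore out = [(0, 12), (1, 34), (2, 35)].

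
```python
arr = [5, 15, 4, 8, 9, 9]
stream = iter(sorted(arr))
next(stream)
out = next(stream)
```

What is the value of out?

Step 1: sorted([5, 15, 4, 8, 9, 9]) = [4, 5, 8, 9, 9, 15].
Step 2: Create iterator and skip 1 elements.
Step 3: next() returns 5.
Therefore out = 5.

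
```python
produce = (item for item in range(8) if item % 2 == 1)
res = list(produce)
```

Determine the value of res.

Step 1: Filter range(8) keeping only odd values:
  item=0: even, excluded
  item=1: odd, included
  item=2: even, excluded
  item=3: odd, included
  item=4: even, excluded
  item=5: odd, included
  item=6: even, excluded
  item=7: odd, included
Therefore res = [1, 3, 5, 7].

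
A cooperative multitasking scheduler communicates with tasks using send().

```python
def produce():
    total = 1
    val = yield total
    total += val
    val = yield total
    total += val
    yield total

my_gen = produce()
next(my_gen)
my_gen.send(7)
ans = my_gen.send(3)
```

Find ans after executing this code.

Step 1: next() -> yield total=1.
Step 2: send(7) -> val=7, total = 1+7 = 8, yield 8.
Step 3: send(3) -> val=3, total = 8+3 = 11, yield 11.
Therefore ans = 11.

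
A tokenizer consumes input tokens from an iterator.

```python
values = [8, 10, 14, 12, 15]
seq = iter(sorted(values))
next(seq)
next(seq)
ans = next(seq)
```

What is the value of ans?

Step 1: sorted([8, 10, 14, 12, 15]) = [8, 10, 12, 14, 15].
Step 2: Create iterator and skip 2 elements.
Step 3: next() returns 12.
Therefore ans = 12.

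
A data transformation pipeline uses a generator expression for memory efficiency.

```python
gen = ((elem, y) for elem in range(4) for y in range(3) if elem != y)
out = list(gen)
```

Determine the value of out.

Step 1: Nested generator over range(4) x range(3) where elem != y:
  (0, 0): excluded (elem == y)
  (0, 1): included
  (0, 2): included
  (1, 0): included
  (1, 1): excluded (elem == y)
  (1, 2): included
  (2, 0): included
  (2, 1): included
  (2, 2): excluded (elem == y)
  (3, 0): included
  (3, 1): included
  (3, 2): included
Therefore out = [(0, 1), (0, 2), (1, 0), (1, 2), (2, 0), (2, 1), (3, 0), (3, 1), (3, 2)].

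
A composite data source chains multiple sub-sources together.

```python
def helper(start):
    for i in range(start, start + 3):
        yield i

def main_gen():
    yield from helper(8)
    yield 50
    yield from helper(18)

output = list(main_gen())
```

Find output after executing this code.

Step 1: main_gen() delegates to helper(8):
  yield 8
  yield 9
  yield 10
Step 2: yield 50
Step 3: Delegates to helper(18):
  yield 18
  yield 19
  yield 20
Therefore output = [8, 9, 10, 50, 18, 19, 20].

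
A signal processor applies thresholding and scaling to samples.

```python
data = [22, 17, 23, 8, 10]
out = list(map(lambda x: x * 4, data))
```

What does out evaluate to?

Step 1: Apply lambda x: x * 4 to each element:
  22 -> 88
  17 -> 68
  23 -> 92
  8 -> 32
  10 -> 40
Therefore out = [88, 68, 92, 32, 40].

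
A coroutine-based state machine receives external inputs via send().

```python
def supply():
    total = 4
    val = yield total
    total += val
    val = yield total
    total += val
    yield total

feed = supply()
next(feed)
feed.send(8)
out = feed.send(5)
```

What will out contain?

Step 1: next() -> yield total=4.
Step 2: send(8) -> val=8, total = 4+8 = 12, yield 12.
Step 3: send(5) -> val=5, total = 12+5 = 17, yield 17.
Therefore out = 17.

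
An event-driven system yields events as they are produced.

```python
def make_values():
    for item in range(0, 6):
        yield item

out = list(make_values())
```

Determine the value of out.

Step 1: The generator yields each value from range(0, 6).
Step 2: list() consumes all yields: [0, 1, 2, 3, 4, 5].
Therefore out = [0, 1, 2, 3, 4, 5].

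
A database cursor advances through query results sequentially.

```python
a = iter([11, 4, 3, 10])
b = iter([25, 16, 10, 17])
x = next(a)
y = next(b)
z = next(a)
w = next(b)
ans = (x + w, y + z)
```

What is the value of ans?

Step 1: a iterates [11, 4, 3, 10], b iterates [25, 16, 10, 17].
Step 2: x = next(a) = 11, y = next(b) = 25.
Step 3: z = next(a) = 4, w = next(b) = 16.
Step 4: ans = (11 + 16, 25 + 4) = (27, 29).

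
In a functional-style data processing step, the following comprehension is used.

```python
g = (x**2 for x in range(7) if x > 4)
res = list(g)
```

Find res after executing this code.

Step 1: For range(7), keep x > 4, then square:
  x=0: 0 <= 4, excluded
  x=1: 1 <= 4, excluded
  x=2: 2 <= 4, excluded
  x=3: 3 <= 4, excluded
  x=4: 4 <= 4, excluded
  x=5: 5 > 4, yield 5**2 = 25
  x=6: 6 > 4, yield 6**2 = 36
Therefore res = [25, 36].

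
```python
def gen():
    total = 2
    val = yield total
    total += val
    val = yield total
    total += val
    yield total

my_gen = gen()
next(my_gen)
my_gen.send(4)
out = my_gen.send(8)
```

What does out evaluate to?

Step 1: next() -> yield total=2.
Step 2: send(4) -> val=4, total = 2+4 = 6, yield 6.
Step 3: send(8) -> val=8, total = 6+8 = 14, yield 14.
Therefore out = 14.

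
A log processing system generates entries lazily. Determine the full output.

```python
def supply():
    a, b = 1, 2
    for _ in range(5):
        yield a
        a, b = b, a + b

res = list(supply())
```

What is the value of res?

Step 1: Fibonacci-like sequence starting with a=1, b=2:
  Iteration 1: yield a=1, then a,b = 2,3
  Iteration 2: yield a=2, then a,b = 3,5
  Iteration 3: yield a=3, then a,b = 5,8
  Iteration 4: yield a=5, then a,b = 8,13
  Iteration 5: yield a=8, then a,b = 13,21
Therefore res = [1, 2, 3, 5, 8].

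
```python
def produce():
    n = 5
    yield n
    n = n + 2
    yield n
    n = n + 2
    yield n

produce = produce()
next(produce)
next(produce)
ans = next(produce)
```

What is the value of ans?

Step 1: Trace through generator execution:
  Yield 1: n starts at 5, yield 5
  Yield 2: n = 5 + 2 = 7, yield 7
  Yield 3: n = 7 + 2 = 9, yield 9
Step 2: First next() gets 5, second next() gets the second value, third next() yields 9.
Therefore ans = 9.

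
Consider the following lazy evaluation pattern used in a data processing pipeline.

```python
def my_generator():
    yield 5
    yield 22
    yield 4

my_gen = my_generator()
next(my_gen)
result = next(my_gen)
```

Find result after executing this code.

Step 1: my_generator() creates a generator.
Step 2: next(my_gen) yields 5 (consumed and discarded).
Step 3: next(my_gen) yields 22, assigned to result.
Therefore result = 22.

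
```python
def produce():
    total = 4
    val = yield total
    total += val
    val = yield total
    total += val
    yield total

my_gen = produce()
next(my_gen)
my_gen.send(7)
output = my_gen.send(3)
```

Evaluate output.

Step 1: next() -> yield total=4.
Step 2: send(7) -> val=7, total = 4+7 = 11, yield 11.
Step 3: send(3) -> val=3, total = 11+3 = 14, yield 14.
Therefore output = 14.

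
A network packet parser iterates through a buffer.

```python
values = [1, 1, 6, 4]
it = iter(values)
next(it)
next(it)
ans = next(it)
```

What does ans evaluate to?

Step 1: Create iterator over [1, 1, 6, 4].
Step 2: next() consumes 1.
Step 3: next() consumes 1.
Step 4: next() returns 6.
Therefore ans = 6.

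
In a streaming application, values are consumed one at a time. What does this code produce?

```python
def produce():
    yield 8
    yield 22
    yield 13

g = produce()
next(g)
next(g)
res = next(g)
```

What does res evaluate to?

Step 1: produce() creates a generator.
Step 2: next(g) yields 8 (consumed and discarded).
Step 3: next(g) yields 22 (consumed and discarded).
Step 4: next(g) yields 13, assigned to res.
Therefore res = 13.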